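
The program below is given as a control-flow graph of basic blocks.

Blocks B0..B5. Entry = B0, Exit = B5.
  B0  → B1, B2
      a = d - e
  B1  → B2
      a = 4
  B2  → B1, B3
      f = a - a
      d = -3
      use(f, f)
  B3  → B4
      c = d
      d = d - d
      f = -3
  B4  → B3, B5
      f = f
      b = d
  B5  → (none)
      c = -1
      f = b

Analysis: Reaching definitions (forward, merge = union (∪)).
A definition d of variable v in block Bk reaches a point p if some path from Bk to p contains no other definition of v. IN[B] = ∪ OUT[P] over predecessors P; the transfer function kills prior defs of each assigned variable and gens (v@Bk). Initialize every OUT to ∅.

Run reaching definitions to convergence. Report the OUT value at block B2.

Answer: {a@B0, a@B1, d@B2, f@B2}

Working:
Converged values:
  B0:   IN={}   OUT={a@B0}
  B1:   IN={a@B0, a@B1, d@B2, f@B2}   OUT={a@B1, d@B2, f@B2}
  B2:   IN={a@B0, a@B1, d@B2, f@B2}   OUT={a@B0, a@B1, d@B2, f@B2}
  B3:   IN={a@B0, a@B1, b@B4, c@B3, d@B2, d@B3, f@B2, f@B4}   OUT={a@B0, a@B1, b@B4, c@B3, d@B3, f@B3}
  B4:   IN={a@B0, a@B1, b@B4, c@B3, d@B3, f@B3}   OUT={a@B0, a@B1, b@B4, c@B3, d@B3, f@B4}
  B5:   IN={a@B0, a@B1, b@B4, c@B3, d@B3, f@B4}   OUT={a@B0, a@B1, b@B4, c@B5, d@B3, f@B5}

Merge at B2: IN[B2] = OUT[B0] ⊔ OUT[B1] = {a@B0, a@B1, d@B2, f@B2}
Applying B2's transfer function to that IN value gives OUT[B2] (row B2 above).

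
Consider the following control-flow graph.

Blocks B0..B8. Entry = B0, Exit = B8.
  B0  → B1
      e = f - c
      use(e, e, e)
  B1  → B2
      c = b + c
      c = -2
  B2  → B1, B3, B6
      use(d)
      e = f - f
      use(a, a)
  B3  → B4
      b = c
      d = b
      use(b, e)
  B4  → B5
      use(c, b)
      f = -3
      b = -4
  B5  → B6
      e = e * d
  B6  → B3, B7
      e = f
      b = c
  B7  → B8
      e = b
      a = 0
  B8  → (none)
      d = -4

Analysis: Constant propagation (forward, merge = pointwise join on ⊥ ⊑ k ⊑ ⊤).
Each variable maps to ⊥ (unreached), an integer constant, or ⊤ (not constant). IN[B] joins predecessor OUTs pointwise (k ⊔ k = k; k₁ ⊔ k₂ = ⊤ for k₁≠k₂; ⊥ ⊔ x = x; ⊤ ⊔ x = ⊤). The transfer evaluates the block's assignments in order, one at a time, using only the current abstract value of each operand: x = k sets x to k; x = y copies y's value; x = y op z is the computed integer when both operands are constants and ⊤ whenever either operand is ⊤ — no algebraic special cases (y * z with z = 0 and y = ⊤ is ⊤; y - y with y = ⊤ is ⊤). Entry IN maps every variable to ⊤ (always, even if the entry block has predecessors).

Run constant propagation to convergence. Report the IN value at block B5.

Answer: {a: ⊤, b: -4, c: -2, d: -2, e: ⊤, f: -3}

Trace:
Per-block solution:
  B0:   IN=(all ⊤)   OUT=(all ⊤)
  B1:   IN=(all ⊤)   OUT={c:-2; rest ⊤}
  B2:   IN={c:-2; rest ⊤}   OUT={c:-2; rest ⊤}
  B3:   IN={c:-2; rest ⊤}   OUT={b:-2, c:-2, d:-2; rest ⊤}
  B4:   IN={b:-2, c:-2, d:-2; rest ⊤}   OUT={b:-4, c:-2, d:-2, f:-3; rest ⊤}
  B5:   IN={b:-4, c:-2, d:-2, f:-3; rest ⊤}   OUT={b:-4, c:-2, d:-2, f:-3; rest ⊤}
  B6:   IN={c:-2; rest ⊤}   OUT={b:-2, c:-2; rest ⊤}
  B7:   IN={b:-2, c:-2; rest ⊤}   OUT={a:0, b:-2, c:-2, e:-2; rest ⊤}
  B8:   IN={a:0, b:-2, c:-2, e:-2; rest ⊤}   OUT={a:0, b:-2, c:-2, d:-4, e:-2; rest ⊤}

Merge at B5: IN[B5] = OUT[B4] = {a: ⊤, b: -4, c: -2, d: -2, e: ⊤, f: -3}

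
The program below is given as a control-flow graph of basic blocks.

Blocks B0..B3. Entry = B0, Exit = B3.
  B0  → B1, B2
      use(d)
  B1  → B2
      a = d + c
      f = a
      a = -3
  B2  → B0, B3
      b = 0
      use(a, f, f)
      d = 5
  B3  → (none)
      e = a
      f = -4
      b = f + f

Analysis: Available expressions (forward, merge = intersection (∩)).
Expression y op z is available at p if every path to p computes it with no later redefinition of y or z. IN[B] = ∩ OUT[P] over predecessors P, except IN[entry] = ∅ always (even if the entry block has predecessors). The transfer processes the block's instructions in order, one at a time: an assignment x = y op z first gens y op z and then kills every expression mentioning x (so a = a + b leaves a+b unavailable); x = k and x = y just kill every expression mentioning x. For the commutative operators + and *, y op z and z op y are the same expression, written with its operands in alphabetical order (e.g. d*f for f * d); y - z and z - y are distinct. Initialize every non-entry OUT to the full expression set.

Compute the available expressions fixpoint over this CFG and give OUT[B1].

Answer: {c+d}

Trace:
Fixpoint table:
  B0:  IN={}  OUT={}
  B1:  IN={}  OUT={c+d}
  B2:  IN={}  OUT={}
  B3:  IN={}  OUT={f+f}

Merge at B1: IN[B1] = OUT[B0] = {}
Applying B1's transfer function to that IN value gives OUT[B1] (row B1 above).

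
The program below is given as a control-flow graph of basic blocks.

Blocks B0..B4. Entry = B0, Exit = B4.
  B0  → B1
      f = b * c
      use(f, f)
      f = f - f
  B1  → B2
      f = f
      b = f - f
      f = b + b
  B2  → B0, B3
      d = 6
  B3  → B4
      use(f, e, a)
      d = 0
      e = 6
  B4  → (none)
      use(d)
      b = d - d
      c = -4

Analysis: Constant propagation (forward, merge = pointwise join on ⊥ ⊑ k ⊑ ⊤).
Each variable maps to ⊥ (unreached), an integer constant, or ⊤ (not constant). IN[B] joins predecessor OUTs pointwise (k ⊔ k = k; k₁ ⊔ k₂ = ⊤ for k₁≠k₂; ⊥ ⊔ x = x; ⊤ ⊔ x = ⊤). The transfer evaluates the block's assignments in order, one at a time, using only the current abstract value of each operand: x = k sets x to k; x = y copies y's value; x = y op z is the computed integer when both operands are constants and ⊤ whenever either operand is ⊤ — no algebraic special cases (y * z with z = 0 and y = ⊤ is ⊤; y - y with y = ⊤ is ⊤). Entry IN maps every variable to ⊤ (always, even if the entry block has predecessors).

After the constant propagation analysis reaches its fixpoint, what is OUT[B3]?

Answer: {a: ⊤, b: ⊤, c: ⊤, d: 0, e: 6, f: ⊤}

Trace:
Converged values:
  B0: | IN=(all ⊤) | OUT=(all ⊤)
  B1: | IN=(all ⊤) | OUT=(all ⊤)
  B2: | IN=(all ⊤) | OUT={d:6; rest ⊤}
  B3: | IN={d:6; rest ⊤} | OUT={d:0, e:6; rest ⊤}
  B4: | IN={d:0, e:6; rest ⊤} | OUT={b:0, c:-4, d:0, e:6; rest ⊤}

Merge at B3: IN[B3] = OUT[B2] = {a: ⊤, b: ⊤, c: ⊤, d: 6, e: ⊤, f: ⊤}
Applying B3's transfer function to that IN value gives OUT[B3] (row B3 above).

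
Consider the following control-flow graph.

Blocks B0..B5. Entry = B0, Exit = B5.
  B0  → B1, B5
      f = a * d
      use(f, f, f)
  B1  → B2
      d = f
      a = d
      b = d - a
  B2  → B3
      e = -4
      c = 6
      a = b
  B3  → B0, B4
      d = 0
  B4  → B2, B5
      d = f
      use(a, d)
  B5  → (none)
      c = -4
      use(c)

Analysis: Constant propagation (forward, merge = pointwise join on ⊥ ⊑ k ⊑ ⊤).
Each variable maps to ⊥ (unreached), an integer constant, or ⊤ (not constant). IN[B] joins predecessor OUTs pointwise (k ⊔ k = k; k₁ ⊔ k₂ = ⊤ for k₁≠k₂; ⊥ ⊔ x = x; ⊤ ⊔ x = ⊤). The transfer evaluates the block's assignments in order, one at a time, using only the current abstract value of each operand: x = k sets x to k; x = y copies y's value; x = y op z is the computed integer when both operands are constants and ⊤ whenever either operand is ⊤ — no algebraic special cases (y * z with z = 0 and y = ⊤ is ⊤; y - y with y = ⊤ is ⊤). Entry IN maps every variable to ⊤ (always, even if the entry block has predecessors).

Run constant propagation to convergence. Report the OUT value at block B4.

Answer: {a: ⊤, b: ⊤, c: 6, d: ⊤, e: -4, f: ⊤}

Derivation:
Fixpoint table:
  B0: | IN=(all ⊤) | OUT=(all ⊤)
  B1: | IN=(all ⊤) | OUT=(all ⊤)
  B2: | IN=(all ⊤) | OUT={c:6, e:-4; rest ⊤}
  B3: | IN={c:6, e:-4; rest ⊤} | OUT={c:6, d:0, e:-4; rest ⊤}
  B4: | IN={c:6, d:0, e:-4; rest ⊤} | OUT={c:6, e:-4; rest ⊤}
  B5: | IN=(all ⊤) | OUT={c:-4; rest ⊤}

Merge at B4: IN[B4] = OUT[B3] = {a: ⊤, b: ⊤, c: 6, d: 0, e: -4, f: ⊤}
Applying B4's transfer function to that IN value gives OUT[B4] (row B4 above).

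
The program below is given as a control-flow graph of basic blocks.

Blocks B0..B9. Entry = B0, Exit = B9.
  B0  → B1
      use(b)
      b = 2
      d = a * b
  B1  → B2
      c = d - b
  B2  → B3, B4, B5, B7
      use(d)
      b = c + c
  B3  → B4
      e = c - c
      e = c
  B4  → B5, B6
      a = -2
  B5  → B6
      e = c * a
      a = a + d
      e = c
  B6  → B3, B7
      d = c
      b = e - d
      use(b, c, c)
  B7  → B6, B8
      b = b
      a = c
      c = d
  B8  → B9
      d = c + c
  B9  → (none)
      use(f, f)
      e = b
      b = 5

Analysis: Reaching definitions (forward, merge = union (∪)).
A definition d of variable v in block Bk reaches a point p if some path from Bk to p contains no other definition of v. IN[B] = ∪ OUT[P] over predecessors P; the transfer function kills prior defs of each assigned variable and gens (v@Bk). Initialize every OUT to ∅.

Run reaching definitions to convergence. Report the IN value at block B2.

Fixpoint table:
  B0:   IN={}   OUT={b@B0, d@B0}
  B1:   IN={b@B0, d@B0}   OUT={b@B0, c@B1, d@B0}
  B2:   IN={b@B0, c@B1, d@B0}   OUT={b@B2, c@B1, d@B0}
  B3:   IN={a@B4, a@B5, a@B7, b@B2, b@B6, c@B1, c@B7, d@B0, d@B6, e@B3, e@B5}   OUT={a@B4, a@B5, a@B7, b@B2, b@B6, c@B1, c@B7, d@B0, d@B6, e@B3}
  B4:   IN={a@B4, a@B5, a@B7, b@B2, b@B6, c@B1, c@B7, d@B0, d@B6, e@B3}   OUT={a@B4, b@B2, b@B6, c@B1, c@B7, d@B0, d@B6, e@B3}
  B5:   IN={a@B4, b@B2, b@B6, c@B1, c@B7, d@B0, d@B6, e@B3}   OUT={a@B5, b@B2, b@B6, c@B1, c@B7, d@B0, d@B6, e@B5}
  B6:   IN={a@B4, a@B5, a@B7, b@B2, b@B6, b@B7, c@B1, c@B7, d@B0, d@B6, e@B3, e@B5}   OUT={a@B4, a@B5, a@B7, b@B6, c@B1, c@B7, d@B6, e@B3, e@B5}
  B7:   IN={a@B4, a@B5, a@B7, b@B2, b@B6, c@B1, c@B7, d@B0, d@B6, e@B3, e@B5}   OUT={a@B7, b@B7, c@B7, d@B0, d@B6, e@B3, e@B5}
  B8:   IN={a@B7, b@B7, c@B7, d@B0, d@B6, e@B3, e@B5}   OUT={a@B7, b@B7, c@B7, d@B8, e@B3, e@B5}
  B9:   IN={a@B7, b@B7, c@B7, d@B8, e@B3, e@B5}   OUT={a@B7, b@B9, c@B7, d@B8, e@B9}

Merge at B2: IN[B2] = OUT[B1] = {b@B0, c@B1, d@B0}

Answer: {b@B0, c@B1, d@B0}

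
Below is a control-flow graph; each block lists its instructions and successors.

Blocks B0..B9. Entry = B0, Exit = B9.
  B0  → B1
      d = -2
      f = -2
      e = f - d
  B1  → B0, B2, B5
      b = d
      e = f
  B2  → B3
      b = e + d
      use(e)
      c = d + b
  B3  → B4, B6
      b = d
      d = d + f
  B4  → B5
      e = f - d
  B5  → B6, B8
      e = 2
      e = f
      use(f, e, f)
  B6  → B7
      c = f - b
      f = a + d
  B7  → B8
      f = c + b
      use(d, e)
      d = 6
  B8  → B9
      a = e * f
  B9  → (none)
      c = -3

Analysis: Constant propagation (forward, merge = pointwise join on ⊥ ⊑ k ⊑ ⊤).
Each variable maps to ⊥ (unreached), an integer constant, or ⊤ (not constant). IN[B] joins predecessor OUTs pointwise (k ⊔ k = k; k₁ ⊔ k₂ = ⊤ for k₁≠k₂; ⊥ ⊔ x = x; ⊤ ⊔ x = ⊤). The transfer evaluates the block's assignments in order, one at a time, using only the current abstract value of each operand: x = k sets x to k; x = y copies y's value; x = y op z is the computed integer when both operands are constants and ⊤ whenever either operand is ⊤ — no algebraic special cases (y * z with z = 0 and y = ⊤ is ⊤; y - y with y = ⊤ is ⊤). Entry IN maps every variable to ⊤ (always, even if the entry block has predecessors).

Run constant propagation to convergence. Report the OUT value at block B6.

Answer: {a: ⊤, b: -2, c: 0, d: ⊤, e: -2, f: ⊤}

Derivation:
Converged values:
  B0: | IN=(all ⊤) | OUT={d:-2, e:0, f:-2; rest ⊤}
  B1: | IN={d:-2, e:0, f:-2; rest ⊤} | OUT={b:-2, d:-2, e:-2, f:-2; rest ⊤}
  B2: | IN={b:-2, d:-2, e:-2, f:-2; rest ⊤} | OUT={b:-4, c:-6, d:-2, e:-2, f:-2; rest ⊤}
  B3: | IN={b:-4, c:-6, d:-2, e:-2, f:-2; rest ⊤} | OUT={b:-2, c:-6, d:-4, e:-2, f:-2; rest ⊤}
  B4: | IN={b:-2, c:-6, d:-4, e:-2, f:-2; rest ⊤} | OUT={b:-2, c:-6, d:-4, e:2, f:-2; rest ⊤}
  B5: | IN={b:-2, f:-2; rest ⊤} | OUT={b:-2, e:-2, f:-2; rest ⊤}
  B6: | IN={b:-2, e:-2, f:-2; rest ⊤} | OUT={b:-2, c:0, e:-2; rest ⊤}
  B7: | IN={b:-2, c:0, e:-2; rest ⊤} | OUT={b:-2, c:0, d:6, e:-2, f:-2; rest ⊤}
  B8: | IN={b:-2, e:-2, f:-2; rest ⊤} | OUT={a:4, b:-2, e:-2, f:-2; rest ⊤}
  B9: | IN={a:4, b:-2, e:-2, f:-2; rest ⊤} | OUT={a:4, b:-2, c:-3, e:-2, f:-2; rest ⊤}

Merge at B6: IN[B6] = OUT[B3] ⊔ OUT[B5] = {a: ⊤, b: -2, c: ⊤, d: ⊤, e: -2, f: -2}
Applying B6's transfer function to that IN value gives OUT[B6] (row B6 above).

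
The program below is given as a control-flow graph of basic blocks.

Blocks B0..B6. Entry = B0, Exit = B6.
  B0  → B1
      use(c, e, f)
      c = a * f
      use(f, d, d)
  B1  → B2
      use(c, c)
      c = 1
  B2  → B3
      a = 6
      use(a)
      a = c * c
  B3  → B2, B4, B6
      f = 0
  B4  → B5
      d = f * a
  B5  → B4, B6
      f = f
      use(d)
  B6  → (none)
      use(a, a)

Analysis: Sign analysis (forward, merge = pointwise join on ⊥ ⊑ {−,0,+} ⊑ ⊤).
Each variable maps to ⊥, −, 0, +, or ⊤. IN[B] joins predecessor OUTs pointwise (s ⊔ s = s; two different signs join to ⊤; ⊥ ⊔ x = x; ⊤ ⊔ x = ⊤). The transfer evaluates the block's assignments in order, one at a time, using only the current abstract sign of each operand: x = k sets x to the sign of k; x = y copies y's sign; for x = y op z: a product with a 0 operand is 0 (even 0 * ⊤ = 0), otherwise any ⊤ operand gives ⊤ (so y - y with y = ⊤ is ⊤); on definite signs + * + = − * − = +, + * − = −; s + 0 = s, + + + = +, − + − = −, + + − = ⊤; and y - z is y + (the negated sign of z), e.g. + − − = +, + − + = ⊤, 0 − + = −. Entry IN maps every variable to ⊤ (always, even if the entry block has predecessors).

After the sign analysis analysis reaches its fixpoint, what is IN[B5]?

Answer: {a: +, b: ⊤, c: +, d: 0, e: ⊤, f: 0}

Derivation:
Converged values:
  B0: | IN=(all ⊤) | OUT=(all ⊤)
  B1: | IN=(all ⊤) | OUT={c:+; rest ⊤}
  B2: | IN={c:+; rest ⊤} | OUT={a:+, c:+; rest ⊤}
  B3: | IN={a:+, c:+; rest ⊤} | OUT={a:+, c:+, f:0; rest ⊤}
  B4: | IN={a:+, c:+, f:0; rest ⊤} | OUT={a:+, c:+, d:0, f:0; rest ⊤}
  B5: | IN={a:+, c:+, d:0, f:0; rest ⊤} | OUT={a:+, c:+, d:0, f:0; rest ⊤}
  B6: | IN={a:+, c:+, f:0; rest ⊤} | OUT={a:+, c:+, f:0; rest ⊤}

Merge at B5: IN[B5] = OUT[B4] = {a: +, b: ⊤, c: +, d: 0, e: ⊤, f: 0}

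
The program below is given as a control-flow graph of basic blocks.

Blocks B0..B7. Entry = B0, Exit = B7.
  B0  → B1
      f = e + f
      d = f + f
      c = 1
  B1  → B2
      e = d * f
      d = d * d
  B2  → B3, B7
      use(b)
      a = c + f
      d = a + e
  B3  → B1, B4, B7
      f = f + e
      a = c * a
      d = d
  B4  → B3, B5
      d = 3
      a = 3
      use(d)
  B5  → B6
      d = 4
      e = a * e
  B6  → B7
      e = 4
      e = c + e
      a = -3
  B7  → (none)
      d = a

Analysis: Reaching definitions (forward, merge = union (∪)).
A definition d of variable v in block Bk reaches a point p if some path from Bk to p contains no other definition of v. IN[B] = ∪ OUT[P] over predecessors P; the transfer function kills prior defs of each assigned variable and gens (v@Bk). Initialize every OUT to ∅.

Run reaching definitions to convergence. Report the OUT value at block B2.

Answer: {a@B2, c@B0, d@B2, e@B1, f@B0, f@B3}

Trace:
Converged values:
  B0:  IN={}  OUT={c@B0, d@B0, f@B0}
  B1:  IN={a@B3, c@B0, d@B0, d@B3, e@B1, f@B0, f@B3}  OUT={a@B3, c@B0, d@B1, e@B1, f@B0, f@B3}
  B2:  IN={a@B3, c@B0, d@B1, e@B1, f@B0, f@B3}  OUT={a@B2, c@B0, d@B2, e@B1, f@B0, f@B3}
  B3:  IN={a@B2, a@B4, c@B0, d@B2, d@B4, e@B1, f@B0, f@B3}  OUT={a@B3, c@B0, d@B3, e@B1, f@B3}
  B4:  IN={a@B3, c@B0, d@B3, e@B1, f@B3}  OUT={a@B4, c@B0, d@B4, e@B1, f@B3}
  B5:  IN={a@B4, c@B0, d@B4, e@B1, f@B3}  OUT={a@B4, c@B0, d@B5, e@B5, f@B3}
  B6:  IN={a@B4, c@B0, d@B5, e@B5, f@B3}  OUT={a@B6, c@B0, d@B5, e@B6, f@B3}
  B7:  IN={a@B2, a@B3, a@B6, c@B0, d@B2, d@B3, d@B5, e@B1, e@B6, f@B0, f@B3}  OUT={a@B2, a@B3, a@B6, c@B0, d@B7, e@B1, e@B6, f@B0, f@B3}

Merge at B2: IN[B2] = OUT[B1] = {a@B3, c@B0, d@B1, e@B1, f@B0, f@B3}
Applying B2's transfer function to that IN value gives OUT[B2] (row B2 above).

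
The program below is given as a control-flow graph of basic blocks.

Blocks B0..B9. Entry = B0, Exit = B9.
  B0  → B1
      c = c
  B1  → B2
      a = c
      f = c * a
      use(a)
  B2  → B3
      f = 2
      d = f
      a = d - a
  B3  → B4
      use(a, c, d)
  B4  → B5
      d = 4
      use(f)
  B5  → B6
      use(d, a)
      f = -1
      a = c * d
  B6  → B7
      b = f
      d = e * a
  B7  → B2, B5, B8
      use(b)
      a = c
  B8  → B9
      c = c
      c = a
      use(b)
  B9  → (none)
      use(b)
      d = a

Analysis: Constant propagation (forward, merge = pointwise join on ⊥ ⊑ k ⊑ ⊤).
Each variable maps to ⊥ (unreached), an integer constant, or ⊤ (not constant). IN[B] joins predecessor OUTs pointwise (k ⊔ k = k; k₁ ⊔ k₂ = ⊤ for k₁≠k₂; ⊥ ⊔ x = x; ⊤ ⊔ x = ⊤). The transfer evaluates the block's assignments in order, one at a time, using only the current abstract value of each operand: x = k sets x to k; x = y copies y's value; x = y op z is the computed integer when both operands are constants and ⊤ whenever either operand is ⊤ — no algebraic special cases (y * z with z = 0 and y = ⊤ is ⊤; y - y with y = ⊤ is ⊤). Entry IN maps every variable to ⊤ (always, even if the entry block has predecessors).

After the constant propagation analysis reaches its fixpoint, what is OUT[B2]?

Answer: {a: ⊤, b: ⊤, c: ⊤, d: 2, e: ⊤, f: 2}

Trace:
Converged values:
  B0:  IN=(all ⊤)  OUT=(all ⊤)
  B1:  IN=(all ⊤)  OUT=(all ⊤)
  B2:  IN=(all ⊤)  OUT={d:2, f:2; rest ⊤}
  B3:  IN={d:2, f:2; rest ⊤}  OUT={d:2, f:2; rest ⊤}
  B4:  IN={d:2, f:2; rest ⊤}  OUT={d:4, f:2; rest ⊤}
  B5:  IN=(all ⊤)  OUT={f:-1; rest ⊤}
  B6:  IN={f:-1; rest ⊤}  OUT={b:-1, f:-1; rest ⊤}
  B7:  IN={b:-1, f:-1; rest ⊤}  OUT={b:-1, f:-1; rest ⊤}
  B8:  IN={b:-1, f:-1; rest ⊤}  OUT={b:-1, f:-1; rest ⊤}
  B9:  IN={b:-1, f:-1; rest ⊤}  OUT={b:-1, f:-1; rest ⊤}

Merge at B2: IN[B2] = OUT[B1] ⊔ OUT[B7] = {a: ⊤, b: ⊤, c: ⊤, d: ⊤, e: ⊤, f: ⊤}
Applying B2's transfer function to that IN value gives OUT[B2] (row B2 above).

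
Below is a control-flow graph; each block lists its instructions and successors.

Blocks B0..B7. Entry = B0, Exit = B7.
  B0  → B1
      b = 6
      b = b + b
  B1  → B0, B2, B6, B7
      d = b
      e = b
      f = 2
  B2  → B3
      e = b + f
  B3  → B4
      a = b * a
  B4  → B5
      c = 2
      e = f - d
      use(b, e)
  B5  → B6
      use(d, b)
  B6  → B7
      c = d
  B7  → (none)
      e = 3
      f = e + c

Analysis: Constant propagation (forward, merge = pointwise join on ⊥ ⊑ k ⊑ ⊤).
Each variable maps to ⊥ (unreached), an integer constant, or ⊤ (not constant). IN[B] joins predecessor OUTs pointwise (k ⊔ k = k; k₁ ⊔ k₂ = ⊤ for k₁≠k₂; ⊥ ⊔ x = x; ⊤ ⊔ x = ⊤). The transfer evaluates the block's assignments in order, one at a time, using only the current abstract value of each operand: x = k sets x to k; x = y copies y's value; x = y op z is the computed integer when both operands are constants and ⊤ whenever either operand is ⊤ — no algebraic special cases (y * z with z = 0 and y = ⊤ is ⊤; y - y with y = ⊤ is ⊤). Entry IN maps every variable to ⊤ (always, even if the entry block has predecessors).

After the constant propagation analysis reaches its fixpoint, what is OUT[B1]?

Answer: {a: ⊤, b: 12, c: ⊤, d: 12, e: 12, f: 2}

Derivation:
Per-block solution:
  B0: | IN=(all ⊤) | OUT={b:12; rest ⊤}
  B1: | IN={b:12; rest ⊤} | OUT={b:12, d:12, e:12, f:2; rest ⊤}
  B2: | IN={b:12, d:12, e:12, f:2; rest ⊤} | OUT={b:12, d:12, e:14, f:2; rest ⊤}
  B3: | IN={b:12, d:12, e:14, f:2; rest ⊤} | OUT={b:12, d:12, e:14, f:2; rest ⊤}
  B4: | IN={b:12, d:12, e:14, f:2; rest ⊤} | OUT={b:12, c:2, d:12, e:-10, f:2; rest ⊤}
  B5: | IN={b:12, c:2, d:12, e:-10, f:2; rest ⊤} | OUT={b:12, c:2, d:12, e:-10, f:2; rest ⊤}
  B6: | IN={b:12, d:12, f:2; rest ⊤} | OUT={b:12, c:12, d:12, f:2; rest ⊤}
  B7: | IN={b:12, d:12, f:2; rest ⊤} | OUT={b:12, d:12, e:3; rest ⊤}

Merge at B1: IN[B1] = OUT[B0] = {a: ⊤, b: 12, c: ⊤, d: ⊤, e: ⊤, f: ⊤}
Applying B1's transfer function to that IN value gives OUT[B1] (row B1 above).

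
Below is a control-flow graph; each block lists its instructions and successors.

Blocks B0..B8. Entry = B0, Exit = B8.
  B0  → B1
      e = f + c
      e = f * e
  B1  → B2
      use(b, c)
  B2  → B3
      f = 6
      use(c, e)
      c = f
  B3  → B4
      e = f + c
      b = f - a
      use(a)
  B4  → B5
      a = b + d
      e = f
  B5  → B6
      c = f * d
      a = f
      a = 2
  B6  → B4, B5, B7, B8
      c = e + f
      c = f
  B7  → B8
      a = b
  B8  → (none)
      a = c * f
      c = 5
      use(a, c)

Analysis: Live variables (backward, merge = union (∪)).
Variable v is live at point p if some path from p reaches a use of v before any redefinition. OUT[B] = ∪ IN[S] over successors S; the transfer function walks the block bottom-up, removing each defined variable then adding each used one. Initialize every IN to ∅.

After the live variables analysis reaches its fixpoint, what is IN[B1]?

Fixpoint table:
  B0:  IN={a, b, c, d, f}  OUT={a, b, c, d, e}
  B1:  IN={a, b, c, d, e}  OUT={a, c, d, e}
  B2:  IN={a, c, d, e}  OUT={a, c, d, f}
  B3:  IN={a, c, d, f}  OUT={b, d, f}
  B4:  IN={b, d, f}  OUT={b, d, e, f}
  B5:  IN={b, d, e, f}  OUT={b, d, e, f}
  B6:  IN={b, d, e, f}  OUT={b, c, d, e, f}
  B7:  IN={b, c, f}  OUT={c, f}
  B8:  IN={c, f}  OUT={}

Merge at B1: OUT[B1] = IN[B2] = {a, c, d, e}
Applying B1's transfer function to that OUT value gives IN[B1] (row B1 above).

Answer: {a, b, c, d, e}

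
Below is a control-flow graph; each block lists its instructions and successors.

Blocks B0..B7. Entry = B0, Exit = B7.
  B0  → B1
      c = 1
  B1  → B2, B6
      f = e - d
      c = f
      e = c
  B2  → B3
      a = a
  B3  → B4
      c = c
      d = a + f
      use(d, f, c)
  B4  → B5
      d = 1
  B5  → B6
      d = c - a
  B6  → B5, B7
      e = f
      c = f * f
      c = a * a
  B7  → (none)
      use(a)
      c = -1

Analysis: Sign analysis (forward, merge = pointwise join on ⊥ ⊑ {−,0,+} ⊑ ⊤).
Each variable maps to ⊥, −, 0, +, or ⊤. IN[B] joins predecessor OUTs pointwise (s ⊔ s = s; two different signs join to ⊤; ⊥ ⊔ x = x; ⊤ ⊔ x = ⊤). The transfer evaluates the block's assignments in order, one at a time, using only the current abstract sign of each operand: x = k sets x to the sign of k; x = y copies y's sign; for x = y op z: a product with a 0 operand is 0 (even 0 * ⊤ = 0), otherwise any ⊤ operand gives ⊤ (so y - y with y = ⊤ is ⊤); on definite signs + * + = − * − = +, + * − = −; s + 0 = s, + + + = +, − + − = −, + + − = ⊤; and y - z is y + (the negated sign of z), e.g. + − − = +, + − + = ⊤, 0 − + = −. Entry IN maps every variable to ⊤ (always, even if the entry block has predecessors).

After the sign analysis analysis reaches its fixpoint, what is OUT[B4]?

Per-block solution:
  B0:  IN=(all ⊤)  OUT={c:+; rest ⊤}
  B1:  IN={c:+; rest ⊤}  OUT=(all ⊤)
  B2:  IN=(all ⊤)  OUT=(all ⊤)
  B3:  IN=(all ⊤)  OUT=(all ⊤)
  B4:  IN=(all ⊤)  OUT={d:+; rest ⊤}
  B5:  IN=(all ⊤)  OUT=(all ⊤)
  B6:  IN=(all ⊤)  OUT=(all ⊤)
  B7:  IN=(all ⊤)  OUT={c:-; rest ⊤}

Merge at B4: IN[B4] = OUT[B3] = {a: ⊤, b: ⊤, c: ⊤, d: ⊤, e: ⊤, f: ⊤}
Applying B4's transfer function to that IN value gives OUT[B4] (row B4 above).

Answer: {a: ⊤, b: ⊤, c: ⊤, d: +, e: ⊤, f: ⊤}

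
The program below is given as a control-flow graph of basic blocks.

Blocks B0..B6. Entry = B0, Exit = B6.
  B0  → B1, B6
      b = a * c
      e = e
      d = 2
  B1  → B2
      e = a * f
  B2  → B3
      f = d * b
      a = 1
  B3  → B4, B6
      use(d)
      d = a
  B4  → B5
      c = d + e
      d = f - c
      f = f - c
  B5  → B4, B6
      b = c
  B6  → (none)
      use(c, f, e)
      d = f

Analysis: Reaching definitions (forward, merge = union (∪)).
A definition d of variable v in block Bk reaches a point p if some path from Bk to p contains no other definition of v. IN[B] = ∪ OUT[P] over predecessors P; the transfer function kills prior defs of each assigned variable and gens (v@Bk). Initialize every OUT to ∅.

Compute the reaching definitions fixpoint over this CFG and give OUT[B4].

Answer: {a@B2, b@B0, b@B5, c@B4, d@B4, e@B1, f@B4}

Working:
Fixpoint table:
  B0:   IN={}   OUT={b@B0, d@B0, e@B0}
  B1:   IN={b@B0, d@B0, e@B0}   OUT={b@B0, d@B0, e@B1}
  B2:   IN={b@B0, d@B0, e@B1}   OUT={a@B2, b@B0, d@B0, e@B1, f@B2}
  B3:   IN={a@B2, b@B0, d@B0, e@B1, f@B2}   OUT={a@B2, b@B0, d@B3, e@B1, f@B2}
  B4:   IN={a@B2, b@B0, b@B5, c@B4, d@B3, d@B4, e@B1, f@B2, f@B4}   OUT={a@B2, b@B0, b@B5, c@B4, d@B4, e@B1, f@B4}
  B5:   IN={a@B2, b@B0, b@B5, c@B4, d@B4, e@B1, f@B4}   OUT={a@B2, b@B5, c@B4, d@B4, e@B1, f@B4}
  B6:   IN={a@B2, b@B0, b@B5, c@B4, d@B0, d@B3, d@B4, e@B0, e@B1, f@B2, f@B4}   OUT={a@B2, b@B0, b@B5, c@B4, d@B6, e@B0, e@B1, f@B2, f@B4}

Merge at B4: IN[B4] = OUT[B3] ⊔ OUT[B5] = {a@B2, b@B0, b@B5, c@B4, d@B3, d@B4, e@B1, f@B2, f@B4}
Applying B4's transfer function to that IN value gives OUT[B4] (row B4 above).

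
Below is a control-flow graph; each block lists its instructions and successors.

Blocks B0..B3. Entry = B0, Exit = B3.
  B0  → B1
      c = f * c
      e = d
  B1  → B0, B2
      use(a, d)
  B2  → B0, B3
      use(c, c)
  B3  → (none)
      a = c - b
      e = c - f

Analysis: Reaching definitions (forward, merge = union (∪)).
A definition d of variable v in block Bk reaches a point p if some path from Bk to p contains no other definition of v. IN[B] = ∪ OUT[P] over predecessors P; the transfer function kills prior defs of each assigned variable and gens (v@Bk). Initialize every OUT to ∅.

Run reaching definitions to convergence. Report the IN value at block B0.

Fixpoint table:
  B0: | IN={c@B0, e@B0} | OUT={c@B0, e@B0}
  B1: | IN={c@B0, e@B0} | OUT={c@B0, e@B0}
  B2: | IN={c@B0, e@B0} | OUT={c@B0, e@B0}
  B3: | IN={c@B0, e@B0} | OUT={a@B3, c@B0, e@B3}

Merge at B0 (entry node, so the boundary value {} is joined with the incoming edge(s)): IN[B0] = {} ⊔ OUT[B1] ⊔ OUT[B2] = {c@B0, e@B0}

Answer: {c@B0, e@B0}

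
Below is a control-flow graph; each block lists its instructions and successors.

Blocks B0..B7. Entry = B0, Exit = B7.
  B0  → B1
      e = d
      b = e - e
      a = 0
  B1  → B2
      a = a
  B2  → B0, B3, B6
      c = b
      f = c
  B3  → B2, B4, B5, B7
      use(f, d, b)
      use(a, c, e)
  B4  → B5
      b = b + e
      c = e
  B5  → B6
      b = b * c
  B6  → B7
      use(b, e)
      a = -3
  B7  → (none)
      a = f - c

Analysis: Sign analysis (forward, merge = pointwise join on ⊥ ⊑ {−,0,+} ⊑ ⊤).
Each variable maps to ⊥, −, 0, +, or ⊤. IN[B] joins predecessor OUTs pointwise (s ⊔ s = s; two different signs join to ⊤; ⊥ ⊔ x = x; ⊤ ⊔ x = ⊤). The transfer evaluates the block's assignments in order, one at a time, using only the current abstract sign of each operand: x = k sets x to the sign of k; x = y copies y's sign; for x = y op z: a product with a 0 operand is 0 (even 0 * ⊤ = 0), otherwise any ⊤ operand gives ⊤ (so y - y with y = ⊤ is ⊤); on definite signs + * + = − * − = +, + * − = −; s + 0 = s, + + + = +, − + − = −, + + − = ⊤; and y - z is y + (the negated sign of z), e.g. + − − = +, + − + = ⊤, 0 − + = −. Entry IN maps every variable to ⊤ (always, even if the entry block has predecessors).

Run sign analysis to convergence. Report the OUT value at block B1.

Answer: {a: 0, b: ⊤, c: ⊤, d: ⊤, e: ⊤, f: ⊤}

Working:
Fixpoint table:
  B0:   IN=(all ⊤)   OUT={a:0; rest ⊤}
  B1:   IN={a:0; rest ⊤}   OUT={a:0; rest ⊤}
  B2:   IN={a:0; rest ⊤}   OUT={a:0; rest ⊤}
  B3:   IN={a:0; rest ⊤}   OUT={a:0; rest ⊤}
  B4:   IN={a:0; rest ⊤}   OUT={a:0; rest ⊤}
  B5:   IN={a:0; rest ⊤}   OUT={a:0; rest ⊤}
  B6:   IN={a:0; rest ⊤}   OUT={a:-; rest ⊤}
  B7:   IN=(all ⊤)   OUT=(all ⊤)

Merge at B1: IN[B1] = OUT[B0] = {a: 0, b: ⊤, c: ⊤, d: ⊤, e: ⊤, f: ⊤}
Applying B1's transfer function to that IN value gives OUT[B1] (row B1 above).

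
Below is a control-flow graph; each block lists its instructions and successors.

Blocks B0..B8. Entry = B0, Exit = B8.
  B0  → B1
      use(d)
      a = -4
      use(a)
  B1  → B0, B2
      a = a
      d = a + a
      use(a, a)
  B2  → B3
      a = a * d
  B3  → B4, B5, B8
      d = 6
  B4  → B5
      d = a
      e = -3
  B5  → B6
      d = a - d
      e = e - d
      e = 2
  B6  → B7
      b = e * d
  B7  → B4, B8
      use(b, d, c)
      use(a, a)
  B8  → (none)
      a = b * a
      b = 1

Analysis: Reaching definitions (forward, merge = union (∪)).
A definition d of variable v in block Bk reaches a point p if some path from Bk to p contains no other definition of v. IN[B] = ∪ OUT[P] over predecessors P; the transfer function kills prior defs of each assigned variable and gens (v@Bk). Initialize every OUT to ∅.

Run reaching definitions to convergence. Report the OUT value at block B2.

Answer: {a@B2, d@B1}

Working:
Fixpoint table:
  B0: | IN={a@B1, d@B1} | OUT={a@B0, d@B1}
  B1: | IN={a@B0, d@B1} | OUT={a@B1, d@B1}
  B2: | IN={a@B1, d@B1} | OUT={a@B2, d@B1}
  B3: | IN={a@B2, d@B1} | OUT={a@B2, d@B3}
  B4: | IN={a@B2, b@B6, d@B3, d@B5, e@B5} | OUT={a@B2, b@B6, d@B4, e@B4}
  B5: | IN={a@B2, b@B6, d@B3, d@B4, e@B4} | OUT={a@B2, b@B6, d@B5, e@B5}
  B6: | IN={a@B2, b@B6, d@B5, e@B5} | OUT={a@B2, b@B6, d@B5, e@B5}
  B7: | IN={a@B2, b@B6, d@B5, e@B5} | OUT={a@B2, b@B6, d@B5, e@B5}
  B8: | IN={a@B2, b@B6, d@B3, d@B5, e@B5} | OUT={a@B8, b@B8, d@B3, d@B5, e@B5}

Merge at B2: IN[B2] = OUT[B1] = {a@B1, d@B1}
Applying B2's transfer function to that IN value gives OUT[B2] (row B2 above).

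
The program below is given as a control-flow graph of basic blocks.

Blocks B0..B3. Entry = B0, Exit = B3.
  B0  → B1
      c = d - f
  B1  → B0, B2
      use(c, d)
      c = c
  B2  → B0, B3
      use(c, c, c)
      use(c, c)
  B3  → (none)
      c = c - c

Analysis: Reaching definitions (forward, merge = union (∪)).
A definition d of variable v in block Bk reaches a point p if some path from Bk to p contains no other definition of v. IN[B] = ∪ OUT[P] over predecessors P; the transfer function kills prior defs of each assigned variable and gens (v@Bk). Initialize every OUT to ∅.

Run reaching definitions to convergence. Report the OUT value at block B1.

Answer: {c@B1}

Derivation:
Per-block solution:
  B0:   IN={c@B1}   OUT={c@B0}
  B1:   IN={c@B0}   OUT={c@B1}
  B2:   IN={c@B1}   OUT={c@B1}
  B3:   IN={c@B1}   OUT={c@B3}

Merge at B1: IN[B1] = OUT[B0] = {c@B0}
Applying B1's transfer function to that IN value gives OUT[B1] (row B1 above).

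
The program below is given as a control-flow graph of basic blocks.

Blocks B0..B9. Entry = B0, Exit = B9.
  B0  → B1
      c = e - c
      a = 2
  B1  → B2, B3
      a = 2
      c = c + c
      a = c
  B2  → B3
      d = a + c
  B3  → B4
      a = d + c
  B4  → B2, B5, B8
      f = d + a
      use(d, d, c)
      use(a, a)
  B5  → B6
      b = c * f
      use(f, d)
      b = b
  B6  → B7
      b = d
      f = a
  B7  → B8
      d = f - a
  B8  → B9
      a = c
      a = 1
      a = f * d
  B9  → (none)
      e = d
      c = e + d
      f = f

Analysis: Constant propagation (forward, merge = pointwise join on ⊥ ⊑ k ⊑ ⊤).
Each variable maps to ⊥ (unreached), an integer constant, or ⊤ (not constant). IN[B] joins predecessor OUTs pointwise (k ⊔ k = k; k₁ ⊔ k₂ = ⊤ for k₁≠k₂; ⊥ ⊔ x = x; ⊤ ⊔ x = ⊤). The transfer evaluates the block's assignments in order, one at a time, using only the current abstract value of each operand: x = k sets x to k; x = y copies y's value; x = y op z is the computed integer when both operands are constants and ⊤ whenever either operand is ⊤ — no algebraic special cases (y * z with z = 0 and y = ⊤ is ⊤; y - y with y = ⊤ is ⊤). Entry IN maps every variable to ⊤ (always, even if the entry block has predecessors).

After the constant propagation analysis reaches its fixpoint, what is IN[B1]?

Answer: {a: 2, b: ⊤, c: ⊤, d: ⊤, e: ⊤, f: ⊤}

Trace:
Converged values:
  B0:  IN=(all ⊤)  OUT={a:2; rest ⊤}
  B1:  IN={a:2; rest ⊤}  OUT=(all ⊤)
  B2:  IN=(all ⊤)  OUT=(all ⊤)
  B3:  IN=(all ⊤)  OUT=(all ⊤)
  B4:  IN=(all ⊤)  OUT=(all ⊤)
  B5:  IN=(all ⊤)  OUT=(all ⊤)
  B6:  IN=(all ⊤)  OUT=(all ⊤)
  B7:  IN=(all ⊤)  OUT=(all ⊤)
  B8:  IN=(all ⊤)  OUT=(all ⊤)
  B9:  IN=(all ⊤)  OUT=(all ⊤)

Merge at B1: IN[B1] = OUT[B0] = {a: 2, b: ⊤, c: ⊤, d: ⊤, e: ⊤, f: ⊤}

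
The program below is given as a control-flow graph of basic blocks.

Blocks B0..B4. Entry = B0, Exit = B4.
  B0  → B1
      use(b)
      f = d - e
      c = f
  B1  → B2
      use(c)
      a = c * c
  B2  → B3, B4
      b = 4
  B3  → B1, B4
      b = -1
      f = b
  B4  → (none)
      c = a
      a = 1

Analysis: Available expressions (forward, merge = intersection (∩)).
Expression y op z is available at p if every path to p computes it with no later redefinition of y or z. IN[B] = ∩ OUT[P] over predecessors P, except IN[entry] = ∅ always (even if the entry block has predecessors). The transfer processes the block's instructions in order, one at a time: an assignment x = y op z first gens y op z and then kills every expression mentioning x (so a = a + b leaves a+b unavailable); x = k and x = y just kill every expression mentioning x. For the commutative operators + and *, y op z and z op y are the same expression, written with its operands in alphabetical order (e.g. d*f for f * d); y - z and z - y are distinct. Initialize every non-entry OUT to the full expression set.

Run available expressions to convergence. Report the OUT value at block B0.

Converged values:
  B0:   IN={}   OUT={d-e}
  B1:   IN={d-e}   OUT={c*c, d-e}
  B2:   IN={c*c, d-e}   OUT={c*c, d-e}
  B3:   IN={c*c, d-e}   OUT={c*c, d-e}
  B4:   IN={c*c, d-e}   OUT={d-e}

B0 is the boundary node: IN[B0] = {}
Applying B0's transfer function to that IN value gives OUT[B0] (row B0 above).

Answer: {d-e}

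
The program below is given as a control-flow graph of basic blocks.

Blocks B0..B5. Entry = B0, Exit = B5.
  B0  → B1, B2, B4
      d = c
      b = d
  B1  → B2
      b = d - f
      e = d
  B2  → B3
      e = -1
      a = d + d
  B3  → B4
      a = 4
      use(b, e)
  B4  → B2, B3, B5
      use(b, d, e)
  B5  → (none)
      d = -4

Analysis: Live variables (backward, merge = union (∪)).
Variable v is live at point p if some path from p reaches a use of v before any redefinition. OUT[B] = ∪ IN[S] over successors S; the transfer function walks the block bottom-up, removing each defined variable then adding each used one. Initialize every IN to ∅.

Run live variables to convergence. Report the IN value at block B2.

Answer: {b, d}

Working:
Converged values:
  B0:  IN={c, e, f}  OUT={b, d, e, f}
  B1:  IN={d, f}  OUT={b, d}
  B2:  IN={b, d}  OUT={b, d, e}
  B3:  IN={b, d, e}  OUT={b, d, e}
  B4:  IN={b, d, e}  OUT={b, d, e}
  B5:  IN={}  OUT={}

Merge at B2: OUT[B2] = IN[B3] = {b, d, e}
Applying B2's transfer function to that OUT value gives IN[B2] (row B2 above).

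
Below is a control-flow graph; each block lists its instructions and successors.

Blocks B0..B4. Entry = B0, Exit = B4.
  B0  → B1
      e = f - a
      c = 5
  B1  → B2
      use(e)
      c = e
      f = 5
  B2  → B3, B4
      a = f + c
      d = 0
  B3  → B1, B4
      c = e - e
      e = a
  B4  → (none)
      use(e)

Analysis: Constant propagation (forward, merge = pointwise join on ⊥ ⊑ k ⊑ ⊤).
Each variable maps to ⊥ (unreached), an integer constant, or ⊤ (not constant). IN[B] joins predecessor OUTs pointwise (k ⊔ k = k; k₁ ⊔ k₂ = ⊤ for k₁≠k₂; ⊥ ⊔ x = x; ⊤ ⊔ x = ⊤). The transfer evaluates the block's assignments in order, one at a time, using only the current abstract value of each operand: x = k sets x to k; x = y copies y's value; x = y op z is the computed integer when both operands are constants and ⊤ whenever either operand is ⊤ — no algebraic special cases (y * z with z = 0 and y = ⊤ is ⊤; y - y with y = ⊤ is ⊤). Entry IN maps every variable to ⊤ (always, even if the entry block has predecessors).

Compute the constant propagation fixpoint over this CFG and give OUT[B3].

Per-block solution:
  B0: | IN=(all ⊤) | OUT={c:5; rest ⊤}
  B1: | IN=(all ⊤) | OUT={f:5; rest ⊤}
  B2: | IN={f:5; rest ⊤} | OUT={d:0, f:5; rest ⊤}
  B3: | IN={d:0, f:5; rest ⊤} | OUT={d:0, f:5; rest ⊤}
  B4: | IN={d:0, f:5; rest ⊤} | OUT={d:0, f:5; rest ⊤}

Merge at B3: IN[B3] = OUT[B2] = {a: ⊤, b: ⊤, c: ⊤, d: 0, e: ⊤, f: 5}
Applying B3's transfer function to that IN value gives OUT[B3] (row B3 above).

Answer: {a: ⊤, b: ⊤, c: ⊤, d: 0, e: ⊤, f: 5}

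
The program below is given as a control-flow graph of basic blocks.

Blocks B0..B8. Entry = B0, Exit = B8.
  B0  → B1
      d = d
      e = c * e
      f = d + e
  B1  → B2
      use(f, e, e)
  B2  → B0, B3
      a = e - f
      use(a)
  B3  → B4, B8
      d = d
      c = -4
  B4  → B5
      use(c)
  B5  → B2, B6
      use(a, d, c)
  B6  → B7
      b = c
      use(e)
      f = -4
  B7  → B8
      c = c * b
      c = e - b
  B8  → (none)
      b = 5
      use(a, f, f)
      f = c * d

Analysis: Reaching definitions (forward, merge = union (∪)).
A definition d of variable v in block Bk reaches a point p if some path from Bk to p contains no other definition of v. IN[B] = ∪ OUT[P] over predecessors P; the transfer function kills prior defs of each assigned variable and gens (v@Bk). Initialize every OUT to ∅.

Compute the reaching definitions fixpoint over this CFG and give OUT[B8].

Answer: {a@B2, b@B8, c@B3, c@B7, d@B3, e@B0, f@B8}

Trace:
Fixpoint table:
  B0: | IN={a@B2, c@B3, d@B0, d@B3, e@B0, f@B0} | OUT={a@B2, c@B3, d@B0, e@B0, f@B0}
  B1: | IN={a@B2, c@B3, d@B0, e@B0, f@B0} | OUT={a@B2, c@B3, d@B0, e@B0, f@B0}
  B2: | IN={a@B2, c@B3, d@B0, d@B3, e@B0, f@B0} | OUT={a@B2, c@B3, d@B0, d@B3, e@B0, f@B0}
  B3: | IN={a@B2, c@B3, d@B0, d@B3, e@B0, f@B0} | OUT={a@B2, c@B3, d@B3, e@B0, f@B0}
  B4: | IN={a@B2, c@B3, d@B3, e@B0, f@B0} | OUT={a@B2, c@B3, d@B3, e@B0, f@B0}
  B5: | IN={a@B2, c@B3, d@B3, e@B0, f@B0} | OUT={a@B2, c@B3, d@B3, e@B0, f@B0}
  B6: | IN={a@B2, c@B3, d@B3, e@B0, f@B0} | OUT={a@B2, b@B6, c@B3, d@B3, e@B0, f@B6}
  B7: | IN={a@B2, b@B6, c@B3, d@B3, e@B0, f@B6} | OUT={a@B2, b@B6, c@B7, d@B3, e@B0, f@B6}
  B8: | IN={a@B2, b@B6, c@B3, c@B7, d@B3, e@B0, f@B0, f@B6} | OUT={a@B2, b@B8, c@B3, c@B7, d@B3, e@B0, f@B8}

Merge at B8: IN[B8] = OUT[B3] ⊔ OUT[B7] = {a@B2, b@B6, c@B3, c@B7, d@B3, e@B0, f@B0, f@B6}
Applying B8's transfer function to that IN value gives OUT[B8] (row B8 above).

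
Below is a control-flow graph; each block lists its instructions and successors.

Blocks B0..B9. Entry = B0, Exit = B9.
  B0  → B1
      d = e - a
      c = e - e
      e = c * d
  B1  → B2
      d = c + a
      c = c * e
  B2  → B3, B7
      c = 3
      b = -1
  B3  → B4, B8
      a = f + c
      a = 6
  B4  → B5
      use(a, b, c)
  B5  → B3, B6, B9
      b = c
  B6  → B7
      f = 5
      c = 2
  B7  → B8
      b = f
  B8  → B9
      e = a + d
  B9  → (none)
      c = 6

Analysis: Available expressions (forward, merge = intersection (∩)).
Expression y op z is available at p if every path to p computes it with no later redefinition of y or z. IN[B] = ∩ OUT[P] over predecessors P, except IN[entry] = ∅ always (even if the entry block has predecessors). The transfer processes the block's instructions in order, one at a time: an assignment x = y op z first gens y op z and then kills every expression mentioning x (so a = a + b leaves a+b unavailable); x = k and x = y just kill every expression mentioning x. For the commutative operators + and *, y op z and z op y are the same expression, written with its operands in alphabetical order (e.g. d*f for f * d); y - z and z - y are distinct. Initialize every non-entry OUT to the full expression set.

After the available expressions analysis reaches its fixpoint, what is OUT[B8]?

Per-block solution:
  B0:   IN={}   OUT={c*d}
  B1:   IN={c*d}   OUT={}
  B2:   IN={}   OUT={}
  B3:   IN={}   OUT={c+f}
  B4:   IN={c+f}   OUT={c+f}
  B5:   IN={c+f}   OUT={c+f}
  B6:   IN={c+f}   OUT={}
  B7:   IN={}   OUT={}
  B8:   IN={}   OUT={a+d}
  B9:   IN={}   OUT={}

Merge at B8: IN[B8] = OUT[B3] ∩ OUT[B7] = {}
Applying B8's transfer function to that IN value gives OUT[B8] (row B8 above).

Answer: {a+d}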